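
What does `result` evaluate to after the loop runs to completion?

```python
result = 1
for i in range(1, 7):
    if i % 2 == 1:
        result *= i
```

Let's trace through this code step by step.

Initialize: result = 1
Entering loop: for i in range(1, 7):
After iteration 1: i = 1, result = 1
After iteration 2: i = 2, result = 1
After iteration 3: i = 3, result = 3
After iteration 4: i = 4, result = 3
After iteration 5: i = 5, result = 15
After iteration 6: i = 6, result = 15
Loop ends.

Final answer: 15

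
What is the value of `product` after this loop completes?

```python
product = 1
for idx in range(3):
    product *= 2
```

Let's trace through this code step by step.

Initialize: product = 1
Entering loop: for idx in range(3):
After iteration 1: idx = 0, product = 2
After iteration 2: idx = 1, product = 4
After iteration 3: idx = 2, product = 8
Loop ends.

Final answer: 8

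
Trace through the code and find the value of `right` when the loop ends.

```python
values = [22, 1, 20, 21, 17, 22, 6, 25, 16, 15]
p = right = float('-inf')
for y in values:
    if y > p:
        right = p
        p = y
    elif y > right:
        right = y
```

Let's trace through this code step by step.

Initialize: values = [22, 1, 20, 21, 17, 22, 6, 25, 16, 15]
Initialize: p = -inf
Initialize: right = -inf
Entering loop: for y in values:
After iteration 1: y = 22, p = 22, right = -inf
After iteration 2: y = 1, p = 22, right = 1
After iteration 3: y = 20, p = 22, right = 20
After iteration 4: y = 21, p = 22, right = 21
After iteration 5: y = 17, p = 22, right = 21
After iteration 6: y = 22, p = 22, right = 22
After iteration 7: y = 6, p = 22, right = 22
After iteration 8: y = 25, p = 25, right = 22
After iteration 9: y = 16, p = 25, right = 22
After iteration 10: y = 15, p = 25, right = 22
Loop ends.

Final answer: 22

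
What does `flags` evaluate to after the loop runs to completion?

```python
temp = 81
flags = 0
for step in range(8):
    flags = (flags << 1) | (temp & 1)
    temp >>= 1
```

Let's trace through this code step by step.

Initialize: temp = 81
Initialize: flags = 0
Entering loop: for step in range(8):
After iteration 1: step = 0, temp = 40, flags = 1
After iteration 2: step = 1, temp = 20, flags = 2
After iteration 3: step = 2, temp = 10, flags = 4
After iteration 4: step = 3, temp = 5, flags = 8
After iteration 5: step = 4, temp = 2, flags = 17
After iteration 6: step = 5, temp = 1, flags = 34
After iteration 7: step = 6, temp = 0, flags = 69
After iteration 8: step = 7, temp = 0, flags = 138
Loop ends.

Final answer: 138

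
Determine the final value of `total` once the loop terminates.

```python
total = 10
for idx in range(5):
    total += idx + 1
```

Let's trace through this code step by step.

Initialize: total = 10
Entering loop: for idx in range(5):
After iteration 1: idx = 0, total = 11
After iteration 2: idx = 1, total = 13
After iteration 3: idx = 2, total = 16
After iteration 4: idx = 3, total = 20
After iteration 5: idx = 4, total = 25
Loop ends.

Final answer: 25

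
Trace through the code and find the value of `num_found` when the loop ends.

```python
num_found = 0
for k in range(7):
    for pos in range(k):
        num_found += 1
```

Let's trace through this code step by step.

Initialize: num_found = 0
Entering loop: for k in range(7):
After iteration 1: k = 0, num_found = 0
After iteration 2: k = 1, num_found = 1, pos = 0
After iteration 3: k = 2, num_found = 3, pos = 1
After iteration 4: k = 3, num_found = 6, pos = 2
After iteration 5: k = 4, num_found = 10, pos = 3
After iteration 6: k = 5, num_found = 15, pos = 4
After iteration 7: k = 6, num_found = 21, pos = 5
Loop ends.

Final answer: 21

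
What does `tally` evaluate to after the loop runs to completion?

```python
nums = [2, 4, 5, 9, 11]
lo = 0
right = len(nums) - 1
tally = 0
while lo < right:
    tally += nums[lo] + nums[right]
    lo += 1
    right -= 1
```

Let's trace through this code step by step.

Initialize: nums = [2, 4, 5, 9, 11]
Initialize: lo = 0
Initialize: right = 4
Initialize: tally = 0
Entering loop: while lo < right:
After iteration 1: lo = 1, right = 3, tally = 13
After iteration 2: lo = 2, right = 2, tally = 26
Loop ends.

Final answer: 26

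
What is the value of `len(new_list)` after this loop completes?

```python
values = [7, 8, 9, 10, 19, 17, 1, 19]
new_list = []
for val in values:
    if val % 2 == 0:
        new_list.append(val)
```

Let's trace through this code step by step.

Initialize: values = [7, 8, 9, 10, 19, 17, 1, 19]
Initialize: new_list = []
Entering loop: for val in values:
After iteration 1: val = 7, new_list = []
After iteration 2: val = 8, new_list = [8]
After iteration 3: val = 9, new_list = [8]
After iteration 4: val = 10, new_list = [8, 10]
After iteration 5: val = 19, new_list = [8, 10]
After iteration 6: val = 17, new_list = [8, 10]
After iteration 7: val = 1, new_list = [8, 10]
After iteration 8: val = 19, new_list = [8, 10]
Loop ends.
len(new_list) = 2

Final answer: 2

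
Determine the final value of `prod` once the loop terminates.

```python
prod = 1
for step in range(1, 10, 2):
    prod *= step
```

Let's trace through this code step by step.

Initialize: prod = 1
Entering loop: for step in range(1, 10, 2):
After iteration 1: step = 1, prod = 1
After iteration 2: step = 3, prod = 3
After iteration 3: step = 5, prod = 15
After iteration 4: step = 7, prod = 105
After iteration 5: step = 9, prod = 945
Loop ends.

Final answer: 945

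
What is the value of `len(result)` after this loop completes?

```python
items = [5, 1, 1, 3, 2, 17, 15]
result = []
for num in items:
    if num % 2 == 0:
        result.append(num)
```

Let's trace through this code step by step.

Initialize: items = [5, 1, 1, 3, 2, 17, 15]
Initialize: result = []
Entering loop: for num in items:
After iteration 1: num = 5, result = []
After iteration 2: num = 1, result = []
After iteration 3: num = 1, result = []
After iteration 4: num = 3, result = []
After iteration 5: num = 2, result = [2]
After iteration 6: num = 17, result = [2]
After iteration 7: num = 15, result = [2]
Loop ends.
len(result) = 1

Final answer: 1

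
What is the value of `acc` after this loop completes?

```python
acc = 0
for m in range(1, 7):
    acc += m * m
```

Let's trace through this code step by step.

Initialize: acc = 0
Entering loop: for m in range(1, 7):
After iteration 1: m = 1, acc = 1
After iteration 2: m = 2, acc = 5
After iteration 3: m = 3, acc = 14
After iteration 4: m = 4, acc = 30
After iteration 5: m = 5, acc = 55
After iteration 6: m = 6, acc = 91
Loop ends.

Final answer: 91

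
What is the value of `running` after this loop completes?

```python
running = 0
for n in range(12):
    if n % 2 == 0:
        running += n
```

Let's trace through this code step by step.

Initialize: running = 0
Entering loop: for n in range(12):
After iteration 1: n = 0, running = 0
After iteration 2: n = 1, running = 0
After iteration 3: n = 2, running = 2
After iteration 4: n = 3, running = 2
After iteration 5: n = 4, running = 6
After iteration 6: n = 5, running = 6
After iteration 7: n = 6, running = 12
After iteration 8: n = 7, running = 12
After iteration 9: n = 8, running = 20
After iteration 10: n = 9, running = 20
After iteration 11: n = 10, running = 30
After iteration 12: n = 11, running = 30
Loop ends.

Final answer: 30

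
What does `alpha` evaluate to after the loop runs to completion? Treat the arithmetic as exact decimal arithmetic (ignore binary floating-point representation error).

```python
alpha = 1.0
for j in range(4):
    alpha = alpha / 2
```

Let's trace through this code step by step.

Initialize: alpha = 1.0
Entering loop: for j in range(4):
After iteration 1: j = 0, alpha = 0.5
After iteration 2: j = 1, alpha = 0.25
After iteration 3: j = 2, alpha = 0.125
After iteration 4: j = 3, alpha = 0.0625
Loop ends.

Final answer: 0.0625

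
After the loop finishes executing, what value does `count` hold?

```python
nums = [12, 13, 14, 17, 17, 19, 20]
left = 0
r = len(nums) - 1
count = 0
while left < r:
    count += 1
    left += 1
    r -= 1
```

Let's trace through this code step by step.

Initialize: nums = [12, 13, 14, 17, 17, 19, 20]
Initialize: left = 0
Initialize: r = 6
Initialize: count = 0
Entering loop: while left < r:
After iteration 1: left = 1, r = 5, count = 1
After iteration 2: left = 2, r = 4, count = 2
After iteration 3: left = 3, r = 3, count = 3
Loop ends.

Final answer: 3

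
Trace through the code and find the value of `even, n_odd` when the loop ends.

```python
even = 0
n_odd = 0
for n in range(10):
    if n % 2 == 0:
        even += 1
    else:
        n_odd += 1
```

Let's trace through this code step by step.

Initialize: even = 0
Initialize: n_odd = 0
Entering loop: for n in range(10):
After iteration 1: n = 0, even = 1, n_odd = 0
After iteration 2: n = 1, even = 1, n_odd = 1
After iteration 3: n = 2, even = 2, n_odd = 1
After iteration 4: n = 3, even = 2, n_odd = 2
After iteration 5: n = 4, even = 3, n_odd = 2
After iteration 6: n = 5, even = 3, n_odd = 3
After iteration 7: n = 6, even = 4, n_odd = 3
After iteration 8: n = 7, even = 4, n_odd = 4
After iteration 9: n = 8, even = 5, n_odd = 4
After iteration 10: n = 9, even = 5, n_odd = 5
Loop ends.

Final answer: 5, 5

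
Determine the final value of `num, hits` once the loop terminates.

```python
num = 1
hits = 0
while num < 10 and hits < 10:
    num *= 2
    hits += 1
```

Let's trace through this code step by step.

Initialize: num = 1
Initialize: hits = 0
Entering loop: while num < 10 and hits < 10:
After iteration 1: num = 2, hits = 1
After iteration 2: num = 4, hits = 2
After iteration 3: num = 8, hits = 3
After iteration 4: num = 16, hits = 4
Loop ends.

Final answer: 16, 4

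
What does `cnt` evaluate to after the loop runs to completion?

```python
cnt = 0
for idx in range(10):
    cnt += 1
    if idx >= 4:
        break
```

Let's trace through this code step by step.

Initialize: cnt = 0
Entering loop: for idx in range(10):
After iteration 1: idx = 0, cnt = 1
After iteration 2: idx = 1, cnt = 2
After iteration 3: idx = 2, cnt = 3
After iteration 4: idx = 3, cnt = 4
After iteration 5: idx = 4, cnt = 5
Loop ends.

Final answer: 5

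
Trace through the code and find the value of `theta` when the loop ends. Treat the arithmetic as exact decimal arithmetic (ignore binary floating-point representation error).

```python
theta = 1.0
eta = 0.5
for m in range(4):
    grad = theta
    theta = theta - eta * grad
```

Let's trace through this code step by step.

Initialize: theta = 1.0
Initialize: eta = 0.5
Entering loop: for m in range(4):
After iteration 1: m = 0, theta = 0.5, grad = 1.0
After iteration 2: m = 1, theta = 0.25, grad = 0.5
After iteration 3: m = 2, theta = 0.125, grad = 0.25
After iteration 4: m = 3, theta = 0.0625, grad = 0.125
Loop ends.

Final answer: 0.0625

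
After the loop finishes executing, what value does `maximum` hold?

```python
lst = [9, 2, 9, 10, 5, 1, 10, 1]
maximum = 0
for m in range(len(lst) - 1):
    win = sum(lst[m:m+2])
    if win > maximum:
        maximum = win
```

Let's trace through this code step by step.

Initialize: lst = [9, 2, 9, 10, 5, 1, 10, 1]
Initialize: maximum = 0
Entering loop: for m in range(len(lst) - 1):
After iteration 1: m = 0, maximum = 11, win = 11
After iteration 2: m = 1, maximum = 11, win = 11
After iteration 3: m = 2, maximum = 19, win = 19
After iteration 4: m = 3, maximum = 19, win = 15
After iteration 5: m = 4, maximum = 19, win = 6
After iteration 6: m = 5, maximum = 19, win = 11
After iteration 7: m = 6, maximum = 19, win = 11
Loop ends.

Final answer: 19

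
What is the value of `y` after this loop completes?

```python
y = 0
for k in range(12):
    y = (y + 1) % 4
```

Let's trace through this code step by step.

Initialize: y = 0
Entering loop: for k in range(12):
After iteration 1: k = 0, y = 1
After iteration 2: k = 1, y = 2
After iteration 3: k = 2, y = 3
After iteration 4: k = 3, y = 0
After iteration 5: k = 4, y = 1
After iteration 6: k = 5, y = 2
After iteration 7: k = 6, y = 3
After iteration 8: k = 7, y = 0
After iteration 9: k = 8, y = 1
After iteration 10: k = 9, y = 2
After iteration 11: k = 10, y = 3
After iteration 12: k = 11, y = 0
Loop ends.

Final answer: 0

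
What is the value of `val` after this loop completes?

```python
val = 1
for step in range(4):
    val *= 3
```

Let's trace through this code step by step.

Initialize: val = 1
Entering loop: for step in range(4):
After iteration 1: step = 0, val = 3
After iteration 2: step = 1, val = 9
After iteration 3: step = 2, val = 27
After iteration 4: step = 3, val = 81
Loop ends.

Final answer: 81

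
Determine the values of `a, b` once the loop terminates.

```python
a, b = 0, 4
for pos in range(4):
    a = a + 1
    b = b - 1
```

Let's trace through this code step by step.

Initialize: a = 0
Initialize: b = 4
Entering loop: for pos in range(4):
After iteration 1: pos = 0, a = 1, b = 3
After iteration 2: pos = 1, a = 2, b = 2
After iteration 3: pos = 2, a = 3, b = 1
After iteration 4: pos = 3, a = 4, b = 0
Loop ends.

Final answer: 4, 0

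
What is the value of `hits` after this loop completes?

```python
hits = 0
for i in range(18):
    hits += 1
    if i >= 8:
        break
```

Let's trace through this code step by step.

Initialize: hits = 0
Entering loop: for i in range(18):
After iteration 1: i = 0, hits = 1
After iteration 2: i = 1, hits = 2
After iteration 3: i = 2, hits = 3
After iteration 4: i = 3, hits = 4
After iteration 5: i = 4, hits = 5
After iteration 6: i = 5, hits = 6
After iteration 7: i = 6, hits = 7
After iteration 8: i = 7, hits = 8
After iteration 9: i = 8, hits = 9
Loop ends.

Final answer: 9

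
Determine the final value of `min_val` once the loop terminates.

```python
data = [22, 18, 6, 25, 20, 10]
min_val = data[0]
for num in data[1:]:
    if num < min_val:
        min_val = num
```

Let's trace through this code step by step.

Initialize: data = [22, 18, 6, 25, 20, 10]
Initialize: min_val = 22
Entering loop: for num in data[1:]:
After iteration 1: num = 18, min_val = 18
After iteration 2: num = 6, min_val = 6
After iteration 3: num = 25, min_val = 6
After iteration 4: num = 20, min_val = 6
After iteration 5: num = 10, min_val = 6
Loop ends.

Final answer: 6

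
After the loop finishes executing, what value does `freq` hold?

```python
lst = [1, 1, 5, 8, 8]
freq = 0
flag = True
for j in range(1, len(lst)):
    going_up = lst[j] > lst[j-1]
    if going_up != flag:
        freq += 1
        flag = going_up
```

Let's trace through this code step by step.

Initialize: lst = [1, 1, 5, 8, 8]
Initialize: freq = 0
Initialize: flag = True
Entering loop: for j in range(1, len(lst)):
After iteration 1: j = 1, freq = 1, flag = False, going_up = False
After iteration 2: j = 2, freq = 2, flag = True, going_up = True
After iteration 3: j = 3, freq = 2, flag = True, going_up = True
After iteration 4: j = 4, freq = 3, flag = False, going_up = False
Loop ends.

Final answer: 3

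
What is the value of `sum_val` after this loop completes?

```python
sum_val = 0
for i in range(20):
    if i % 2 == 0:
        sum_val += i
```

Let's trace through this code step by step.

Initialize: sum_val = 0
Entering loop: for i in range(20):
After iteration 1: i = 0, sum_val = 0
After iteration 2: i = 1, sum_val = 0
After iteration 3: i = 2, sum_val = 2
After iteration 4: i = 3, sum_val = 2
After iteration 5: i = 4, sum_val = 6
After iteration 6: i = 5, sum_val = 6
After iteration 7: i = 6, sum_val = 12
After iteration 8: i = 7, sum_val = 12
After iteration 9: i = 8, sum_val = 20
After iteration 10: i = 9, sum_val = 20
After iteration 11: i = 10, sum_val = 30
After iteration 12: i = 11, sum_val = 30
After iteration 13: i = 12, sum_val = 42
After iteration 14: i = 13, sum_val = 42
After iteration 15: i = 14, sum_val = 56
After iteration 16: i = 15, sum_val = 56
After iteration 17: i = 16, sum_val = 72
After iteration 18: i = 17, sum_val = 72
After iteration 19: i = 18, sum_val = 90
After iteration 20: i = 19, sum_val = 90
Loop ends.

Final answer: 90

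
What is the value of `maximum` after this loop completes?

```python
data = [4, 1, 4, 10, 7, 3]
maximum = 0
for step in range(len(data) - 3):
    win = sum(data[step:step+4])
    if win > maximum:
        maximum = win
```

Let's trace through this code step by step.

Initialize: data = [4, 1, 4, 10, 7, 3]
Initialize: maximum = 0
Entering loop: for step in range(len(data) - 3):
After iteration 1: step = 0, maximum = 19, win = 19
After iteration 2: step = 1, maximum = 22, win = 22
After iteration 3: step = 2, maximum = 24, win = 24
Loop ends.

Final answer: 24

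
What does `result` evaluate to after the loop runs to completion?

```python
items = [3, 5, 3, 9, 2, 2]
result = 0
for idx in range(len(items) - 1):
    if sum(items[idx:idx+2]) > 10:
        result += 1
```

Let's trace through this code step by step.

Initialize: items = [3, 5, 3, 9, 2, 2]
Initialize: result = 0
Entering loop: for idx in range(len(items) - 1):
After iteration 1: idx = 0, result = 0
After iteration 2: idx = 1, result = 0
After iteration 3: idx = 2, result = 1
After iteration 4: idx = 3, result = 2
After iteration 5: idx = 4, result = 2
Loop ends.

Final answer: 2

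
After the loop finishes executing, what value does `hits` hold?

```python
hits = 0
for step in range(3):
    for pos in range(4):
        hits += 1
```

Let's trace through this code step by step.

Initialize: hits = 0
Entering loop: for step in range(3):
After iteration 1: step = 0, hits = 4
After iteration 2: step = 1, hits = 8
After iteration 3: step = 2, hits = 12
Loop ends.

Final answer: 12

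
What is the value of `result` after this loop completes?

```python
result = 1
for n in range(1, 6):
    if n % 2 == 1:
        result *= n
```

Let's trace through this code step by step.

Initialize: result = 1
Entering loop: for n in range(1, 6):
After iteration 1: n = 1, result = 1
After iteration 2: n = 2, result = 1
After iteration 3: n = 3, result = 3
After iteration 4: n = 4, result = 3
After iteration 5: n = 5, result = 15
Loop ends.

Final answer: 15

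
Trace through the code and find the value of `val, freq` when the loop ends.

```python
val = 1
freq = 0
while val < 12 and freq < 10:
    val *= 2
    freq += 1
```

Let's trace through this code step by step.

Initialize: val = 1
Initialize: freq = 0
Entering loop: while val < 12 and freq < 10:
After iteration 1: val = 2, freq = 1
After iteration 2: val = 4, freq = 2
After iteration 3: val = 8, freq = 3
After iteration 4: val = 16, freq = 4
Loop ends.

Final answer: 16, 4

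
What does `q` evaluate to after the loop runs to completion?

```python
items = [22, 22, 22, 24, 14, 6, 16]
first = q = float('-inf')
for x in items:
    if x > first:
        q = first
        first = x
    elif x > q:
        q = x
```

Let's trace through this code step by step.

Initialize: items = [22, 22, 22, 24, 14, 6, 16]
Initialize: first = -inf
Initialize: q = -inf
Entering loop: for x in items:
After iteration 1: x = 22, first = 22, q = -inf
After iteration 2: x = 22, first = 22, q = 22
After iteration 3: x = 22, first = 22, q = 22
After iteration 4: x = 24, first = 24, q = 22
After iteration 5: x = 14, first = 24, q = 22
After iteration 6: x = 6, first = 24, q = 22
After iteration 7: x = 16, first = 24, q = 22
Loop ends.

Final answer: 22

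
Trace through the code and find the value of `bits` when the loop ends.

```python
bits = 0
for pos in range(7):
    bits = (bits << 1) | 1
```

Let's trace through this code step by step.

Initialize: bits = 0
Entering loop: for pos in range(7):
After iteration 1: pos = 0, bits = 1
After iteration 2: pos = 1, bits = 3
After iteration 3: pos = 2, bits = 7
After iteration 4: pos = 3, bits = 15
After iteration 5: pos = 4, bits = 31
After iteration 6: pos = 5, bits = 63
After iteration 7: pos = 6, bits = 127
Loop ends.

Final answer: 127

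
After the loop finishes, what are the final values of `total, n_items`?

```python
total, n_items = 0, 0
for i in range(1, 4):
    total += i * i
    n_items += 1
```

Let's trace through this code step by step.

Initialize: total = 0
Initialize: n_items = 0
Entering loop: for i in range(1, 4):
After iteration 1: i = 1, total = 1, n_items = 1
After iteration 2: i = 2, total = 5, n_items = 2
After iteration 3: i = 3, total = 14, n_items = 3
Loop ends.

Final answer: 14, 3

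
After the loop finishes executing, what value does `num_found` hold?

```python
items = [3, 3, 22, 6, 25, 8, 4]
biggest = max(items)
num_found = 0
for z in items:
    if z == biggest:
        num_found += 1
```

Let's trace through this code step by step.

Initialize: items = [3, 3, 22, 6, 25, 8, 4]
Initialize: biggest = 25
Initialize: num_found = 0
Entering loop: for z in items:
After iteration 1: z = 3, num_found = 0
After iteration 2: z = 3, num_found = 0
After iteration 3: z = 22, num_found = 0
After iteration 4: z = 6, num_found = 0
After iteration 5: z = 25, num_found = 1
After iteration 6: z = 8, num_found = 1
After iteration 7: z = 4, num_found = 1
Loop ends.

Final answer: 1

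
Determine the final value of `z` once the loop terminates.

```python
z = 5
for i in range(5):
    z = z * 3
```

Let's trace through this code step by step.

Initialize: z = 5
Entering loop: for i in range(5):
After iteration 1: i = 0, z = 15
After iteration 2: i = 1, z = 45
After iteration 3: i = 2, z = 135
After iteration 4: i = 3, z = 405
After iteration 5: i = 4, z = 1215
Loop ends.

Final answer: 1215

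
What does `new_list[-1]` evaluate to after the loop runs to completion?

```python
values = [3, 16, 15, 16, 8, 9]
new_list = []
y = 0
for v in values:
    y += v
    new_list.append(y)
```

Let's trace through this code step by step.

Initialize: values = [3, 16, 15, 16, 8, 9]
Initialize: new_list = []
Initialize: y = 0
Entering loop: for v in values:
After iteration 1: v = 3, new_list = [3], y = 3
After iteration 2: v = 16, new_list = [3, 19], y = 19
After iteration 3: v = 15, new_list = [3, 19, 34], y = 34
After iteration 4: v = 16, new_list = [3, 19, 34, 50], y = 50
After iteration 5: v = 8, new_list = [3, 19, 34, 50, 58], y = 58
After iteration 6: v = 9, new_list = [3, 19, 34, 50, 58, 67], y = 67
Loop ends.
new_list[-1] = 67

Final answer: 67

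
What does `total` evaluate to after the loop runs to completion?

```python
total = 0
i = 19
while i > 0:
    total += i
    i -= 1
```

Let's trace through this code step by step.

Initialize: total = 0
Initialize: i = 19
Entering loop: while i > 0:
After iteration 1: total = 19, i = 18
After iteration 2: total = 37, i = 17
After iteration 3: total = 54, i = 16
After iteration 4: total = 70, i = 15
After iteration 5: total = 85, i = 14
After iteration 6: total = 99, i = 13
After iteration 7: total = 112, i = 12
After iteration 8: total = 124, i = 11
After iteration 9: total = 135, i = 10
After iteration 10: total = 145, i = 9
After iteration 11: total = 154, i = 8
After iteration 12: total = 162, i = 7
After iteration 13: total = 169, i = 6
After iteration 14: total = 175, i = 5
After iteration 15: total = 180, i = 4
After iteration 16: total = 184, i = 3
After iteration 17: total = 187, i = 2
After iteration 18: total = 189, i = 1
After iteration 19: total = 190, i = 0
Loop ends.

Final answer: 190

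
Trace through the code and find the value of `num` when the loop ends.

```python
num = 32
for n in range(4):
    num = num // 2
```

Let's trace through this code step by step.

Initialize: num = 32
Entering loop: for n in range(4):
After iteration 1: n = 0, num = 16
After iteration 2: n = 1, num = 8
After iteration 3: n = 2, num = 4
After iteration 4: n = 3, num = 2
Loop ends.

Final answer: 2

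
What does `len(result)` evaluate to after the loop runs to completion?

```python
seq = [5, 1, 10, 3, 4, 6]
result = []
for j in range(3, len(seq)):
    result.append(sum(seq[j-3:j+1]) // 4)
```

Let's trace through this code step by step.

Initialize: seq = [5, 1, 10, 3, 4, 6]
Initialize: result = []
Entering loop: for j in range(3, len(seq)):
After iteration 1: j = 3, result = [4]
After iteration 2: j = 4, result = [4, 4]
After iteration 3: j = 5, result = [4, 4, 5]
Loop ends.
len(result) = 3

Final answer: 3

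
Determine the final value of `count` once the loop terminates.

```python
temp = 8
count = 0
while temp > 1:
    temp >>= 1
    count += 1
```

Let's trace through this code step by step.

Initialize: temp = 8
Initialize: count = 0
Entering loop: while temp > 1:
After iteration 1: temp = 4, count = 1
After iteration 2: temp = 2, count = 2
After iteration 3: temp = 1, count = 3
Loop ends.

Final answer: 3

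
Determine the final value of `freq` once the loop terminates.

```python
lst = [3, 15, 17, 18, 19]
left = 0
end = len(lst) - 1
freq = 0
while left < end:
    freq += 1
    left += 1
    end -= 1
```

Let's trace through this code step by step.

Initialize: lst = [3, 15, 17, 18, 19]
Initialize: left = 0
Initialize: end = 4
Initialize: freq = 0
Entering loop: while left < end:
After iteration 1: left = 1, end = 3, freq = 1
After iteration 2: left = 2, end = 2, freq = 2
Loop ends.

Final answer: 2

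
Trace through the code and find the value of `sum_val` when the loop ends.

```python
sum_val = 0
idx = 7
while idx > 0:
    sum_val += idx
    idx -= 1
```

Let's trace through this code step by step.

Initialize: sum_val = 0
Initialize: idx = 7
Entering loop: while idx > 0:
After iteration 1: sum_val = 7, idx = 6
After iteration 2: sum_val = 13, idx = 5
After iteration 3: sum_val = 18, idx = 4
After iteration 4: sum_val = 22, idx = 3
After iteration 5: sum_val = 25, idx = 2
After iteration 6: sum_val = 27, idx = 1
After iteration 7: sum_val = 28, idx = 0
Loop ends.

Final answer: 28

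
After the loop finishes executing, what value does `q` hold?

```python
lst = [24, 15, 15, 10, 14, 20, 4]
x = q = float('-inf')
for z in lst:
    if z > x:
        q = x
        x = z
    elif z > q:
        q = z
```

Let's trace through this code step by step.

Initialize: lst = [24, 15, 15, 10, 14, 20, 4]
Initialize: x = -inf
Initialize: q = -inf
Entering loop: for z in lst:
After iteration 1: z = 24, x = 24, q = -inf
After iteration 2: z = 15, x = 24, q = 15
After iteration 3: z = 15, x = 24, q = 15
After iteration 4: z = 10, x = 24, q = 15
After iteration 5: z = 14, x = 24, q = 15
After iteration 6: z = 20, x = 24, q = 20
After iteration 7: z = 4, x = 24, q = 20
Loop ends.

Final answer: 20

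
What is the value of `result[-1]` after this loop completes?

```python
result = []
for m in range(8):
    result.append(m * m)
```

Let's trace through this code step by step.

Initialize: result = []
Entering loop: for m in range(8):
After iteration 1: m = 0, result = [0]
After iteration 2: m = 1, result = [0, 1]
After iteration 3: m = 2, result = [0, 1, 4]
After iteration 4: m = 3, result = [0, 1, 4, 9]
After iteration 5: m = 4, result = [0, 1, 4, 9, 16]
After iteration 6: m = 5, result = [0, 1, 4, 9, 16, 25]
After iteration 7: m = 6, result = [0, 1, 4, 9, 16, 25, 36]
After iteration 8: m = 7, result = [0, 1, 4, 9, 16, 25, 36, 49]
Loop ends.
result[-1] = 49

Final answer: 49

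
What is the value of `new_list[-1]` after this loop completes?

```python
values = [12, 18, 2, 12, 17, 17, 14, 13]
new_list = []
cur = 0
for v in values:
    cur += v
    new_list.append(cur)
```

Let's trace through this code step by step.

Initialize: values = [12, 18, 2, 12, 17, 17, 14, 13]
Initialize: new_list = []
Initialize: cur = 0
Entering loop: for v in values:
After iteration 1: v = 12, new_list = [12], cur = 12
After iteration 2: v = 18, new_list = [12, 30], cur = 30
After iteration 3: v = 2, new_list = [12, 30, 32], cur = 32
After iteration 4: v = 12, new_list = [12, 30, 32, 44], cur = 44
After iteration 5: v = 17, new_list = [12, 30, 32, 44, 61], cur = 61
After iteration 6: v = 17, new_list = [12, 30, 32, 44, 61, 78], cur = 78
After iteration 7: v = 14, new_list = [12, 30, 32, 44, 61, 78, 92], cur = 92
After iteration 8: v = 13, new_list = [12, 30, 32, 44, 61, 78, 92, 105], cur = 105
Loop ends.
new_list[-1] = 105

Final answer: 105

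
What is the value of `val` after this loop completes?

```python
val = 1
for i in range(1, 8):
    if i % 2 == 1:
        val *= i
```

Let's trace through this code step by step.

Initialize: val = 1
Entering loop: for i in range(1, 8):
After iteration 1: i = 1, val = 1
After iteration 2: i = 2, val = 1
After iteration 3: i = 3, val = 3
After iteration 4: i = 4, val = 3
After iteration 5: i = 5, val = 15
After iteration 6: i = 6, val = 15
After iteration 7: i = 7, val = 105
Loop ends.

Final answer: 105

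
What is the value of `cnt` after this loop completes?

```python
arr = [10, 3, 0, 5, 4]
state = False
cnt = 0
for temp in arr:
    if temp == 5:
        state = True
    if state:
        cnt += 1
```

Let's trace through this code step by step.

Initialize: arr = [10, 3, 0, 5, 4]
Initialize: state = False
Initialize: cnt = 0
Entering loop: for temp in arr:
After iteration 1: temp = 10, state = False, cnt = 0
After iteration 2: temp = 3, state = False, cnt = 0
After iteration 3: temp = 0, state = False, cnt = 0
After iteration 4: temp = 5, state = True, cnt = 1
After iteration 5: temp = 4, state = True, cnt = 2
Loop ends.

Final answer: 2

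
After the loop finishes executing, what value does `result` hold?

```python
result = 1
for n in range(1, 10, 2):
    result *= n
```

Let's trace through this code step by step.

Initialize: result = 1
Entering loop: for n in range(1, 10, 2):
After iteration 1: n = 1, result = 1
After iteration 2: n = 3, result = 3
After iteration 3: n = 5, result = 15
After iteration 4: n = 7, result = 105
After iteration 5: n = 9, result = 945
Loop ends.

Final answer: 945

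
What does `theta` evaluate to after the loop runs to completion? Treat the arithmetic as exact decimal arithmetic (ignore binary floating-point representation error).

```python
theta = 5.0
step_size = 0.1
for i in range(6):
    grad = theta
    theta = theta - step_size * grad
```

Let's trace through this code step by step.

Initialize: theta = 5.0
Initialize: step_size = 0.1
Entering loop: for i in range(6):
After iteration 1: i = 0, theta = 4.5, grad = 5.0
After iteration 2: i = 1, theta = 4.05, grad = 4.5
After iteration 3: i = 2, theta = 3.645, grad = 4.05
After iteration 4: i = 3, theta = 3.2805, grad = 3.645
After iteration 5: i = 4, theta = 2.95245, grad = 3.2805
After iteration 6: i = 5, theta = 2.657205, grad = 2.95245
Loop ends.

Final answer: 2.657205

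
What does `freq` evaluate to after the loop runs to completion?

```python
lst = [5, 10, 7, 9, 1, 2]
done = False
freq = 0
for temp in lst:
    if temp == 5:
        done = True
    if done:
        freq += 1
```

Let's trace through this code step by step.

Initialize: lst = [5, 10, 7, 9, 1, 2]
Initialize: done = False
Initialize: freq = 0
Entering loop: for temp in lst:
After iteration 1: temp = 5, done = True, freq = 1
After iteration 2: temp = 10, done = True, freq = 2
After iteration 3: temp = 7, done = True, freq = 3
After iteration 4: temp = 9, done = True, freq = 4
After iteration 5: temp = 1, done = True, freq = 5
After iteration 6: temp = 2, done = True, freq = 6
Loop ends.

Final answer: 6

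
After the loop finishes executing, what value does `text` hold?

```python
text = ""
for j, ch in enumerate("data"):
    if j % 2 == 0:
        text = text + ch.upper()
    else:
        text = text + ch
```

Let's trace through this code step by step.

Initialize: text = ''
Entering loop: for j, ch in enumerate("data"):
After iteration 1: j = 0, ch = 'd', text = 'D'
After iteration 2: j = 1, ch = 'a', text = 'Da'
After iteration 3: j = 2, ch = 't', text = 'DaT'
After iteration 4: j = 3, ch = 'a', text = 'DaTa'
Loop ends.

Final answer: 'DaTa'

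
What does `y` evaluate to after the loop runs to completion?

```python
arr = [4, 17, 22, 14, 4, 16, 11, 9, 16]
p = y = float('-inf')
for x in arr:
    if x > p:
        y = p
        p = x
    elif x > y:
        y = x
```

Let's trace through this code step by step.

Initialize: arr = [4, 17, 22, 14, 4, 16, 11, 9, 16]
Initialize: p = -inf
Initialize: y = -inf
Entering loop: for x in arr:
After iteration 1: x = 4, p = 4, y = -inf
After iteration 2: x = 17, p = 17, y = 4
After iteration 3: x = 22, p = 22, y = 17
After iteration 4: x = 14, p = 22, y = 17
After iteration 5: x = 4, p = 22, y = 17
After iteration 6: x = 16, p = 22, y = 17
After iteration 7: x = 11, p = 22, y = 17
After iteration 8: x = 9, p = 22, y = 17
After iteration 9: x = 16, p = 22, y = 17
Loop ends.

Final answer: 17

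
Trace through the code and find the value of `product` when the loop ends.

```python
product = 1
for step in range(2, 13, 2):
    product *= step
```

Let's trace through this code step by step.

Initialize: product = 1
Entering loop: for step in range(2, 13, 2):
After iteration 1: step = 2, product = 2
After iteration 2: step = 4, product = 8
After iteration 3: step = 6, product = 48
After iteration 4: step = 8, product = 384
After iteration 5: step = 10, product = 3840
After iteration 6: step = 12, product = 46080
Loop ends.

Final answer: 46080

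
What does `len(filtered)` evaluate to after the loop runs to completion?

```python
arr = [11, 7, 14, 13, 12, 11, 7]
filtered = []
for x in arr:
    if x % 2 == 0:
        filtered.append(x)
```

Let's trace through this code step by step.

Initialize: arr = [11, 7, 14, 13, 12, 11, 7]
Initialize: filtered = []
Entering loop: for x in arr:
After iteration 1: x = 11, filtered = []
After iteration 2: x = 7, filtered = []
After iteration 3: x = 14, filtered = [14]
After iteration 4: x = 13, filtered = [14]
After iteration 5: x = 12, filtered = [14, 12]
After iteration 6: x = 11, filtered = [14, 12]
After iteration 7: x = 7, filtered = [14, 12]
Loop ends.
len(filtered) = 2

Final answer: 2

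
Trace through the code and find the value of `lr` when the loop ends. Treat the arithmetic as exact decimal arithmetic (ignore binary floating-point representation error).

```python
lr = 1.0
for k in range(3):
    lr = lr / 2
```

Let's trace through this code step by step.

Initialize: lr = 1.0
Entering loop: for k in range(3):
After iteration 1: k = 0, lr = 0.5
After iteration 2: k = 1, lr = 0.25
After iteration 3: k = 2, lr = 0.125
Loop ends.

Final answer: 0.125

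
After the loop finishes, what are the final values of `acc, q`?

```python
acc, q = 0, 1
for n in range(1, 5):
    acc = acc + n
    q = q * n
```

Let's trace through this code step by step.

Initialize: acc = 0
Initialize: q = 1
Entering loop: for n in range(1, 5):
After iteration 1: n = 1, acc = 1, q = 1
After iteration 2: n = 2, acc = 3, q = 2
After iteration 3: n = 3, acc = 6, q = 6
After iteration 4: n = 4, acc = 10, q = 24
Loop ends.

Final answer: 10, 24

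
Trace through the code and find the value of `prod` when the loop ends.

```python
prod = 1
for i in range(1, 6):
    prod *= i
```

Let's trace through this code step by step.

Initialize: prod = 1
Entering loop: for i in range(1, 6):
After iteration 1: i = 1, prod = 1
After iteration 2: i = 2, prod = 2
After iteration 3: i = 3, prod = 6
After iteration 4: i = 4, prod = 24
After iteration 5: i = 5, prod = 120
Loop ends.

Final answer: 120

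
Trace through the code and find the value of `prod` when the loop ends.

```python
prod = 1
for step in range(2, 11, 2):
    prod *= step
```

Let's trace through this code step by step.

Initialize: prod = 1
Entering loop: for step in range(2, 11, 2):
After iteration 1: step = 2, prod = 2
After iteration 2: step = 4, prod = 8
After iteration 3: step = 6, prod = 48
After iteration 4: step = 8, prod = 384
After iteration 5: step = 10, prod = 3840
Loop ends.

Final answer: 3840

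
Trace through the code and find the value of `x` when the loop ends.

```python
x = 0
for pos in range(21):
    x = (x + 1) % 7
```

Let's trace through this code step by step.

Initialize: x = 0
Entering loop: for pos in range(21):
After iteration 1: pos = 0, x = 1
After iteration 2: pos = 1, x = 2
After iteration 3: pos = 2, x = 3
After iteration 4: pos = 3, x = 4
After iteration 5: pos = 4, x = 5
After iteration 6: pos = 5, x = 6
After iteration 7: pos = 6, x = 0
After iteration 8: pos = 7, x = 1
After iteration 9: pos = 8, x = 2
After iteration 10: pos = 9, x = 3
After iteration 11: pos = 10, x = 4
After iteration 12: pos = 11, x = 5
After iteration 13: pos = 12, x = 6
After iteration 14: pos = 13, x = 0
After iteration 15: pos = 14, x = 1
After iteration 16: pos = 15, x = 2
After iteration 17: pos = 16, x = 3
After iteration 18: pos = 17, x = 4
After iteration 19: pos = 18, x = 5
After iteration 20: pos = 19, x = 6
After iteration 21: pos = 20, x = 0
Loop ends.

Final answer: 0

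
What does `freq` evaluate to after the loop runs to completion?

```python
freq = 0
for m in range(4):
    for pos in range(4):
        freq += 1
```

Let's trace through this code step by step.

Initialize: freq = 0
Entering loop: for m in range(4):
After iteration 1: m = 0, freq = 4
After iteration 2: m = 1, freq = 8
After iteration 3: m = 2, freq = 12
After iteration 4: m = 3, freq = 16
Loop ends.

Final answer: 16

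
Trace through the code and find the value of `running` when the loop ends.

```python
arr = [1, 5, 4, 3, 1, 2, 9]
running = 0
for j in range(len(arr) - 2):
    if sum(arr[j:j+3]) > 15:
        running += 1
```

Let's trace through this code step by step.

Initialize: arr = [1, 5, 4, 3, 1, 2, 9]
Initialize: running = 0
Entering loop: for j in range(len(arr) - 2):
After iteration 1: j = 0, running = 0
After iteration 2: j = 1, running = 0
After iteration 3: j = 2, running = 0
After iteration 4: j = 3, running = 0
After iteration 5: j = 4, running = 0
Loop ends.

Final answer: 0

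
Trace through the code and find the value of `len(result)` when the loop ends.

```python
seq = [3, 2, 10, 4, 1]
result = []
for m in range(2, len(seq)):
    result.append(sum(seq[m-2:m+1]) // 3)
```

Let's trace through this code step by step.

Initialize: seq = [3, 2, 10, 4, 1]
Initialize: result = []
Entering loop: for m in range(2, len(seq)):
After iteration 1: m = 2, result = [5]
After iteration 2: m = 3, result = [5, 5]
After iteration 3: m = 4, result = [5, 5, 5]
Loop ends.
len(result) = 3

Final answer: 3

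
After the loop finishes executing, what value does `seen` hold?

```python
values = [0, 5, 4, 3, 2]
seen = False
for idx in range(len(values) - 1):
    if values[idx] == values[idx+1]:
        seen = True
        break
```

Let's trace through this code step by step.

Initialize: values = [0, 5, 4, 3, 2]
Initialize: seen = False
Entering loop: for idx in range(len(values) - 1):
After iteration 1: idx = 0, seen = False
After iteration 2: idx = 1, seen = False
After iteration 3: idx = 2, seen = False
After iteration 4: idx = 3, seen = False
Loop ends.

Final answer: False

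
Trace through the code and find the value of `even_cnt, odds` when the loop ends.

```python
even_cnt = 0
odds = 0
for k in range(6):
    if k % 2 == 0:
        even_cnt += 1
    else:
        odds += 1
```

Let's trace through this code step by step.

Initialize: even_cnt = 0
Initialize: odds = 0
Entering loop: for k in range(6):
After iteration 1: k = 0, even_cnt = 1, odds = 0
After iteration 2: k = 1, even_cnt = 1, odds = 1
After iteration 3: k = 2, even_cnt = 2, odds = 1
After iteration 4: k = 3, even_cnt = 2, odds = 2
After iteration 5: k = 4, even_cnt = 3, odds = 2
After iteration 6: k = 5, even_cnt = 3, odds = 3
Loop ends.

Final answer: 3, 3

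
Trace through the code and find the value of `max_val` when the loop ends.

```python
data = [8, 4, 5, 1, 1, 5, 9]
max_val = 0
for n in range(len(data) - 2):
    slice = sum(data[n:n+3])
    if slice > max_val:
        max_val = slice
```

Let's trace through this code step by step.

Initialize: data = [8, 4, 5, 1, 1, 5, 9]
Initialize: max_val = 0
Entering loop: for n in range(len(data) - 2):
After iteration 1: n = 0, max_val = 17, slice = 17
After iteration 2: n = 1, max_val = 17, slice = 10
After iteration 3: n = 2, max_val = 17, slice = 7
After iteration 4: n = 3, max_val = 17, slice = 7
After iteration 5: n = 4, max_val = 17, slice = 15
Loop ends.

Final answer: 17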